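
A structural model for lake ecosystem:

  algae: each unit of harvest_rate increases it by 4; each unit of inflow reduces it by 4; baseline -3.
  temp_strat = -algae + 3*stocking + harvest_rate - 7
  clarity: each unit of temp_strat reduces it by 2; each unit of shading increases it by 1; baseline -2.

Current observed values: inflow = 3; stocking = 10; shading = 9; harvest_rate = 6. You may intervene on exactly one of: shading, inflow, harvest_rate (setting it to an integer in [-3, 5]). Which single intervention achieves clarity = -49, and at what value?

set inflow = 5

Intervening on shading: clarity = shading - 42. Reaching -49 requires shading = -7, outside [-3, 5].
Intervening on inflow: with other inputs at their observed values, clarity = -8*inflow - 9. Solving for -49 gives inflow = 5, within [-3, 5].
Intervening on harvest_rate: clarity = 6*harvest_rate - 69. Reaching -49 requires harvest_rate = 10/3, not an integer.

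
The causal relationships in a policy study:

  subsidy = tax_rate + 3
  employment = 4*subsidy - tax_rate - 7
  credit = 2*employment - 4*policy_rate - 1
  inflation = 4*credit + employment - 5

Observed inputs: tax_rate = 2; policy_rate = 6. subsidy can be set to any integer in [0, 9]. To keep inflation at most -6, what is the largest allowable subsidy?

subsidy = 5

Intervening on subsidy fixes its value directly, overriding its dependence on tax_rate.
Substituting into the employment equation gives employment = 4*subsidy - 9.
credit becomes 8*subsidy - 43.
Substituting into the inflation equation gives inflation = 36*subsidy - 186.
Require 36*subsidy - 186 ≤ -6, so subsidy ≤ 5.
The largest integer in [0, 9] satisfying this is 5.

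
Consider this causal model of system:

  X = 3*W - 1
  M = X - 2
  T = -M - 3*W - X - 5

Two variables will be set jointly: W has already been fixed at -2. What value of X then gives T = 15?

X = -6

With W held at -2:
Intervening on X fixes its value directly, overriding its dependence on W.
Substituting into the T equation gives T = -2*X + 3.
Solve -2*X + 3 = 15: X = (15 - 3) / -2 = -6.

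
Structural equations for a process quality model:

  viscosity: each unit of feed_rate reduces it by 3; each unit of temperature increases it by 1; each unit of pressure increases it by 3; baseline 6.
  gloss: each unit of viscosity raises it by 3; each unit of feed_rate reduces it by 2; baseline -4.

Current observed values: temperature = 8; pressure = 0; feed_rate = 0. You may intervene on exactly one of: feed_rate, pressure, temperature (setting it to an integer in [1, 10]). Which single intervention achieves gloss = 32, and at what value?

set temperature = 6

Intervening on feed_rate: gloss = -11*feed_rate + 38. Reaching 32 requires feed_rate = 6/11, not an integer.
Intervening on pressure: gloss = 9*pressure + 38. Reaching 32 requires pressure = -2/3, not an integer.
Intervening on temperature: with other inputs at their observed values, gloss = 3*temperature + 14. Solving for 32 gives temperature = 6, within [1, 10].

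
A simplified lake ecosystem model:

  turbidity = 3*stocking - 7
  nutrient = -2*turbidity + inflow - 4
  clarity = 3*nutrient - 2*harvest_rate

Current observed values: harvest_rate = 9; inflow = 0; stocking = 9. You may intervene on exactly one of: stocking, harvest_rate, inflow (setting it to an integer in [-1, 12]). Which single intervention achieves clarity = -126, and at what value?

Intervening on stocking: clarity = -18*stocking + 12. Reaching -126 requires stocking = 23/3, not an integer.
Intervening on harvest_rate: clarity = -2*harvest_rate - 132. Reaching -126 requires harvest_rate = -3, outside [-1, 12].
Intervening on inflow: with other inputs at their observed values, clarity = 3*inflow - 150. Solving for -126 gives inflow = 8, within [-1, 12].

set inflow = 8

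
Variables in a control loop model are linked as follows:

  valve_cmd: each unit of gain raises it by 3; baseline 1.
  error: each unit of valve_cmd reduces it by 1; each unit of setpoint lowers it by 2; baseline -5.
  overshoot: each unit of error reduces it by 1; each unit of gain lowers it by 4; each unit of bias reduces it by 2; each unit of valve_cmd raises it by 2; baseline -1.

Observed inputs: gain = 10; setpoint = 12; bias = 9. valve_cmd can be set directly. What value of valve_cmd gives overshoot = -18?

Intervening on valve_cmd fixes its value directly, overriding its dependence on gain.
Substituting into the error equation gives error = -valve_cmd - 29.
overshoot becomes 3*valve_cmd - 30.
Solve 3*valve_cmd - 30 = -18: valve_cmd = (-18 + 30) / 3 = 4.

valve_cmd = 4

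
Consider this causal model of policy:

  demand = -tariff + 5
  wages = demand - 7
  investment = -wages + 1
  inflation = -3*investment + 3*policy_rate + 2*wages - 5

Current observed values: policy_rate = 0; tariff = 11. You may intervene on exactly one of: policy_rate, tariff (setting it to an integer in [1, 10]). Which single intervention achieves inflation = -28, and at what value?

Intervening on policy_rate: inflation = 3*policy_rate - 73. Reaching -28 requires policy_rate = 15, outside [1, 10].
Intervening on tariff: with other inputs at their observed values, inflation = -5*tariff - 18. Solving for -28 gives tariff = 2, within [1, 10].

set tariff = 2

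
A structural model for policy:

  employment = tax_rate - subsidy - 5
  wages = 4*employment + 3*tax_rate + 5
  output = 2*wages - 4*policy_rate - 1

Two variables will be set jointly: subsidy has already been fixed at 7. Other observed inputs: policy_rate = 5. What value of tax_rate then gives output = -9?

With subsidy held at 7:
Substituting into the employment equation gives employment = tax_rate - 12.
Substituting into the wages equation gives wages = 7*tax_rate - 43.
output becomes 14*tax_rate - 107.
Solve 14*tax_rate - 107 = -9: tax_rate = (-9 + 107) / 14 = 7.

tax_rate = 7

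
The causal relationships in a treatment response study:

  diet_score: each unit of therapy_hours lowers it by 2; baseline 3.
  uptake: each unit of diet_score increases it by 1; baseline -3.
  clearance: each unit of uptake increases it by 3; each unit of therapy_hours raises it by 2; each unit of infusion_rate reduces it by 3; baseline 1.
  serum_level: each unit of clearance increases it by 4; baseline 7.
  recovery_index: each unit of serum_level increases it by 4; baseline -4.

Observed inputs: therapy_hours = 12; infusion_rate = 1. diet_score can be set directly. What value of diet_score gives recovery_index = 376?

diet_score = 3

Intervening on diet_score fixes its value directly, overriding its dependence on therapy_hours.
Substituting into the clearance equation gives clearance = 3*diet_score + 13.
serum_level becomes 12*diet_score + 59.
So recovery_index = 48*diet_score + 232.
Solve 48*diet_score + 232 = 376: diet_score = (376 - 232) / 48 = 3.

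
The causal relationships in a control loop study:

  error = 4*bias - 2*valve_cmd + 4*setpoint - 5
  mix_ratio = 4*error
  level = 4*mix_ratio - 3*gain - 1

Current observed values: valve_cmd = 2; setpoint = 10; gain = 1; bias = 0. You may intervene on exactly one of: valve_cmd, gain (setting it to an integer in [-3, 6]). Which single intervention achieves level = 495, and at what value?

set gain = 0

Intervening on valve_cmd: level = -32*valve_cmd + 556. Reaching 495 requires valve_cmd = 61/32, not an integer.
Intervening on gain: with other inputs at their observed values, level = -3*gain + 495. Solving for 495 gives gain = 0, within [-3, 6].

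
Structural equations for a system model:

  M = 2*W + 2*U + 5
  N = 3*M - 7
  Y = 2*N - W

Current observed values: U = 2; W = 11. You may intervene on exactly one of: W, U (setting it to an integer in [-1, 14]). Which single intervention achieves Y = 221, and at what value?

set U = 7

Intervening on W: Y = 11*W + 40. Reaching 221 requires W = 181/11, not an integer.
Intervening on U: with other inputs at their observed values, Y = 12*U + 137. Solving for 221 gives U = 7, within [-1, 14].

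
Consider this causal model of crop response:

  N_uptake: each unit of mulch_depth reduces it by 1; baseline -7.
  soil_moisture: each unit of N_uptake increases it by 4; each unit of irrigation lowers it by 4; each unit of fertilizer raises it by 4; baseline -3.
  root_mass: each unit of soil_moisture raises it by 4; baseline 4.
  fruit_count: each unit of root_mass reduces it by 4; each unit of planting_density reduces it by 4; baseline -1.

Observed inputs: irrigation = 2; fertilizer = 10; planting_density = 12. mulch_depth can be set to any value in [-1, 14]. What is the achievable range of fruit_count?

-145 to 815

Substituting into the soil_moisture equation gives soil_moisture = -4*mulch_depth + 1.
This gives root_mass = -16*mulch_depth + 8.
Substituting into the fruit_count equation gives fruit_count = 64*mulch_depth - 81.
Linear in mulch_depth, so extremes are at the endpoints: mulch_depth = -1 gives fruit_count = -145; mulch_depth = 14 gives fruit_count = 815.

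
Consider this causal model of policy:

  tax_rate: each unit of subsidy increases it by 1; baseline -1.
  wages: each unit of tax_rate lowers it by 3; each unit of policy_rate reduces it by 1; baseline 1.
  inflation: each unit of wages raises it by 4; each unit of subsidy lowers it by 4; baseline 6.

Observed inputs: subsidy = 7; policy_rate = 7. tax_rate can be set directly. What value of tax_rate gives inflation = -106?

tax_rate = 5

Intervening on tax_rate fixes its value directly, overriding its dependence on subsidy.
Substituting into the wages equation gives wages = -3*tax_rate - 6.
Substituting into the inflation equation gives inflation = -12*tax_rate - 46.
Solve -12*tax_rate - 46 = -106: tax_rate = (-106 + 46) / -12 = 5.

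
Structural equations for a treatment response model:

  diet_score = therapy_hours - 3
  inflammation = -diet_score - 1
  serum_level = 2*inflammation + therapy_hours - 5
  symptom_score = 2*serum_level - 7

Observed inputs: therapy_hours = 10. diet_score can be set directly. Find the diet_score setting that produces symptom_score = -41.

Intervening on diet_score fixes its value directly, overriding its dependence on therapy_hours.
Substituting into the serum_level equation gives serum_level = -2*diet_score + 3.
So symptom_score = -4*diet_score - 1.
Solve -4*diet_score - 1 = -41: diet_score = (-41 + 1) / -4 = 10.

diet_score = 10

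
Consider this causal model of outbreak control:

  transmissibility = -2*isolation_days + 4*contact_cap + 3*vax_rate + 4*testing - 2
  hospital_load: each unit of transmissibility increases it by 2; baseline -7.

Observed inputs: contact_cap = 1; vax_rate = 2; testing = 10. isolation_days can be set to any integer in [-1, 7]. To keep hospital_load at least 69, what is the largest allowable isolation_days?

Substituting into the transmissibility equation gives transmissibility = -2*isolation_days + 48.
Substituting into the hospital_load equation gives hospital_load = -4*isolation_days + 89.
Require -4*isolation_days + 89 ≥ 69, so isolation_days ≤ 5.
The largest integer in [-1, 7] satisfying this is 5.

isolation_days = 5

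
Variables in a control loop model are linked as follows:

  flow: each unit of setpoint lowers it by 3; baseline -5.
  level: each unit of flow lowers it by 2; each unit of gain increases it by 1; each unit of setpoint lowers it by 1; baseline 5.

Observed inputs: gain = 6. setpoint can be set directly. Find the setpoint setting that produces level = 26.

setpoint = 1

Substituting into the level equation gives level = 5*setpoint + 21.
Solve 5*setpoint + 21 = 26: setpoint = (26 - 21) / 5 = 1.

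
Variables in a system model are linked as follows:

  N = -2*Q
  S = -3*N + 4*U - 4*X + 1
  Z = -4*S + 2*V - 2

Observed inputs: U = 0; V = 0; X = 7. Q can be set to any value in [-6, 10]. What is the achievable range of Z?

-134 to 250

Substituting into the S equation gives S = 6*Q - 27.
Substituting into the Z equation gives Z = -24*Q + 106.
Linear in Q, so extremes are at the endpoints: Q = -6 gives Z = 250; Q = 10 gives Z = -134.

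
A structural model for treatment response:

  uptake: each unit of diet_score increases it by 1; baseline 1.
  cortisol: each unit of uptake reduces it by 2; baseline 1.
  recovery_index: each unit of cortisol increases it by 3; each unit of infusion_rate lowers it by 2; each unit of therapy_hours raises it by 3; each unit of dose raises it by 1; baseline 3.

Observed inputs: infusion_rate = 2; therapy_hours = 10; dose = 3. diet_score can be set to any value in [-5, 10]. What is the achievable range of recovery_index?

-31 to 59

Substituting into the cortisol equation gives cortisol = -2*diet_score - 1.
This gives recovery_index = -6*diet_score + 29.
Linear in diet_score, so extremes are at the endpoints: diet_score = -5 gives recovery_index = 59; diet_score = 10 gives recovery_index = -31.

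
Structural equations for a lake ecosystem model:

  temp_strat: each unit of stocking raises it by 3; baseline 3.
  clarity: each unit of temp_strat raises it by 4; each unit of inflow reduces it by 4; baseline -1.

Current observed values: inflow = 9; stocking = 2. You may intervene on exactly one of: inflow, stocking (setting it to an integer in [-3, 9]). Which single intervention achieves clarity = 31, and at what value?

set inflow = 1

Intervening on inflow: with other inputs at their observed values, clarity = -4*inflow + 35. Solving for 31 gives inflow = 1, within [-3, 9].
Intervening on stocking: clarity = 12*stocking - 25. Reaching 31 requires stocking = 14/3, not an integer.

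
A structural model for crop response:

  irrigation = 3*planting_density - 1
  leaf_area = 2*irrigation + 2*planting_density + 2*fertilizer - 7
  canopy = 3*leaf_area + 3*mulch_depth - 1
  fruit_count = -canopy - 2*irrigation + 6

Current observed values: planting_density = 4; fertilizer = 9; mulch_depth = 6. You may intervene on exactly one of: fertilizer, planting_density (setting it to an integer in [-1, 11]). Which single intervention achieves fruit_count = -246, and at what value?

Intervening on fertilizer: fruit_count = -6*fertilizer - 102. Reaching -246 requires fertilizer = 24, outside [-1, 11].
Intervening on planting_density: with other inputs at their observed values, fruit_count = -30*planting_density - 36. Solving for -246 gives planting_density = 7, within [-1, 11].

set planting_density = 7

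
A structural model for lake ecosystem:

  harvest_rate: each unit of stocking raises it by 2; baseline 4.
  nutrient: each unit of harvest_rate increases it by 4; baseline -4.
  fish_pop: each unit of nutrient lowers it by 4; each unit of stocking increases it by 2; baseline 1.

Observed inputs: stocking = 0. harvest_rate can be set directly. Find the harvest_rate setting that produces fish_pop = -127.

Intervening on harvest_rate fixes its value directly, overriding its dependence on stocking.
Substituting into the fish_pop equation gives fish_pop = -16*harvest_rate + 17.
Solve -16*harvest_rate + 17 = -127: harvest_rate = (-127 - 17) / -16 = 9.

harvest_rate = 9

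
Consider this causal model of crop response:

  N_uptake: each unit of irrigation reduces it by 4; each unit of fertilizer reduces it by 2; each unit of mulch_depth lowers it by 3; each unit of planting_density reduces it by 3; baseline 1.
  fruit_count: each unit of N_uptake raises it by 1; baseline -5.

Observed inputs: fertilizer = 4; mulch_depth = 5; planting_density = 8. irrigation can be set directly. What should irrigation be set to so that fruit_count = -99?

Substituting into the N_uptake equation gives N_uptake = -4*irrigation - 46.
So fruit_count = -4*irrigation - 51.
Solve -4*irrigation - 51 = -99: irrigation = (-99 + 51) / -4 = 12.

irrigation = 12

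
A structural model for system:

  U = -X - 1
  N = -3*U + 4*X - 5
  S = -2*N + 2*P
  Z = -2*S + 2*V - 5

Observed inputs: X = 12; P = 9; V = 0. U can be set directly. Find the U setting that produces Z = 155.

U = -2

Intervening on U fixes its value directly, overriding its dependence on X.
Substituting into the N equation gives N = -3*U + 43.
This gives S = 6*U - 68.
This gives Z = -12*U + 131.
Solve -12*U + 131 = 155: U = (155 - 131) / -12 = -2.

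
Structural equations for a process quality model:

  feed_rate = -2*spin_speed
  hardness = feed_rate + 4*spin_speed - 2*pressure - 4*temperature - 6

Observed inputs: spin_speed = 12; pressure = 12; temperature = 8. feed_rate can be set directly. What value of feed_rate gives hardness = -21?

feed_rate = -7

Intervening on feed_rate fixes its value directly, overriding its dependence on spin_speed.
Substituting into the hardness equation gives hardness = feed_rate - 14.
Solve feed_rate - 14 = -21: feed_rate = (-21 + 14) / 1 = -7.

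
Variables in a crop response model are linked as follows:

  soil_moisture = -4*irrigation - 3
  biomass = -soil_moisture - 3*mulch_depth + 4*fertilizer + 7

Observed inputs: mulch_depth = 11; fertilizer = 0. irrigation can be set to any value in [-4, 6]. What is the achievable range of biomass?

Substituting into the biomass equation gives biomass = 4*irrigation - 23.
Linear in irrigation, so extremes are at the endpoints: irrigation = -4 gives biomass = -39; irrigation = 6 gives biomass = 1.

-39 to 1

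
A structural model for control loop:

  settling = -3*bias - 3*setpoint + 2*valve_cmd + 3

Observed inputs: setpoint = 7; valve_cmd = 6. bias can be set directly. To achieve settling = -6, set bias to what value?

bias = 0

Substituting into the settling equation gives settling = -3*bias - 6.
Solve -3*bias - 6 = -6: bias = (-6 + 6) / -3 = 0.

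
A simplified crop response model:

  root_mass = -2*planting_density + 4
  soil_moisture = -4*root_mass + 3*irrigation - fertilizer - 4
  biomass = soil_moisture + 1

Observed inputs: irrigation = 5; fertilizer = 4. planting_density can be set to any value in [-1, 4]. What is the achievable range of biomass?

-16 to 24

Substituting into the soil_moisture equation gives soil_moisture = 8*planting_density - 9.
Substituting into the biomass equation gives biomass = 8*planting_density - 8.
Linear in planting_density, so extremes are at the endpoints: planting_density = -1 gives biomass = -16; planting_density = 4 gives biomass = 24.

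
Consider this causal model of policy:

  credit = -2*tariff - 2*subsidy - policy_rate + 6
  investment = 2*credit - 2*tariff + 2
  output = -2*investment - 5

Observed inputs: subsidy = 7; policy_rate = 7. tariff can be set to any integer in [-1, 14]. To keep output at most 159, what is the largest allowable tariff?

Substituting into the credit equation gives credit = -2*tariff - 15.
Substituting into the investment equation gives investment = -6*tariff - 28.
Substituting into the output equation gives output = 12*tariff + 51.
Require 12*tariff + 51 ≤ 159, so tariff ≤ 9.
The largest integer in [-1, 14] satisfying this is 9.

tariff = 9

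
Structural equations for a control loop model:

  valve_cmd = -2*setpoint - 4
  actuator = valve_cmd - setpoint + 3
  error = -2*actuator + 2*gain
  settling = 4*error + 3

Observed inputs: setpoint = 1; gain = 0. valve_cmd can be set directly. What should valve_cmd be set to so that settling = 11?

valve_cmd = -3

Intervening on valve_cmd fixes its value directly, overriding its dependence on setpoint.
Substituting into the actuator equation gives actuator = valve_cmd + 2.
This gives error = -2*valve_cmd - 4.
So settling = -8*valve_cmd - 13.
Solve -8*valve_cmd - 13 = 11: valve_cmd = (11 + 13) / -8 = -3.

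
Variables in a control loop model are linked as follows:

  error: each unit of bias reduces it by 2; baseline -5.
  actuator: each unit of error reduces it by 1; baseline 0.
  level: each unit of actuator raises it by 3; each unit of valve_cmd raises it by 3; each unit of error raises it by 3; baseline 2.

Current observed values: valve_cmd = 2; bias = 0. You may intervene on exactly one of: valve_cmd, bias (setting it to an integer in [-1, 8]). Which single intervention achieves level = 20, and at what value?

set valve_cmd = 6

Intervening on valve_cmd: with other inputs at their observed values, level = 3*valve_cmd + 2. Solving for 20 gives valve_cmd = 6, within [-1, 8].
Intervening on bias: the paths from bias to level cancel (net effect zero), leaving level = 8; 20 is unreachable this way.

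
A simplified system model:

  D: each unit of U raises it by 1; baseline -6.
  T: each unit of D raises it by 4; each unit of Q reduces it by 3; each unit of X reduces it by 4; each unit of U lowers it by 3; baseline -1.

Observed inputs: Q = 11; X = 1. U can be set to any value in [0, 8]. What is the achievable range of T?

Substituting into the T equation gives T = U - 62.
Linear in U, so extremes are at the endpoints: U = 0 gives T = -62; U = 8 gives T = -54.

-62 to -54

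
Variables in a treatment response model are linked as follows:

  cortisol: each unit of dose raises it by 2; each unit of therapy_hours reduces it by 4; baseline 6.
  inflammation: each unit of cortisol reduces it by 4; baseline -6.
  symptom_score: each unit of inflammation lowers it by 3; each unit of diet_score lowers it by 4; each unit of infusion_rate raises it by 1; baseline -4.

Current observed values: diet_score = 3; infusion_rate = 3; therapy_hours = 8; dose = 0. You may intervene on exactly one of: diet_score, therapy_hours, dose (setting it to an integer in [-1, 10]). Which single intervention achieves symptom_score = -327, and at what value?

Intervening on diet_score: with other inputs at their observed values, symptom_score = -4*diet_score - 295. Solving for -327 gives diet_score = 8, within [-1, 10].
Intervening on therapy_hours: symptom_score = -48*therapy_hours + 77. Reaching -327 requires therapy_hours = 101/12, not an integer.
Intervening on dose: symptom_score = 24*dose - 307. Reaching -327 requires dose = -5/6, not an integer.

set diet_score = 8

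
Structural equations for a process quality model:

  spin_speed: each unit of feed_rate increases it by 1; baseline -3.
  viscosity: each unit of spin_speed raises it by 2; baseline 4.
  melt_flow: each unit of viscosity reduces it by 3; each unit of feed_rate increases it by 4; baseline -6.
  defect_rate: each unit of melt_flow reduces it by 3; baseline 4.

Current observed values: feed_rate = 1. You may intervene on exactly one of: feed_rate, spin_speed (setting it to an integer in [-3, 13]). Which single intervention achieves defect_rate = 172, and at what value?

Intervening on feed_rate: defect_rate = 6*feed_rate + 4. Reaching 172 requires feed_rate = 28, outside [-3, 13].
Intervening on spin_speed: with other inputs at their observed values, defect_rate = 18*spin_speed + 46. Solving for 172 gives spin_speed = 7, within [-3, 13].

set spin_speed = 7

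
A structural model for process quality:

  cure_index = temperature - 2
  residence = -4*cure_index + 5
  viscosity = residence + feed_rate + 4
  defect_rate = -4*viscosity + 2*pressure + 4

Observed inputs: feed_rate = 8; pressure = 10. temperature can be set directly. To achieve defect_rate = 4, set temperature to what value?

temperature = 5

Substituting into the residence equation gives residence = -4*temperature + 13.
Substituting into the viscosity equation gives viscosity = -4*temperature + 25.
This gives defect_rate = 16*temperature - 76.
Solve 16*temperature - 76 = 4: temperature = (4 + 76) / 16 = 5.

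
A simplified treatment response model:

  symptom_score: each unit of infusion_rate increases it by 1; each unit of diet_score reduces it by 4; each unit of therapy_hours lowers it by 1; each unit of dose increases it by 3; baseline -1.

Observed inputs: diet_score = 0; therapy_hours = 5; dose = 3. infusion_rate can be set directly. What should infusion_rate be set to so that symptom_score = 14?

Substituting into the symptom_score equation gives symptom_score = infusion_rate + 3.
Solve infusion_rate + 3 = 14: infusion_rate = (14 - 3) / 1 = 11.

infusion_rate = 11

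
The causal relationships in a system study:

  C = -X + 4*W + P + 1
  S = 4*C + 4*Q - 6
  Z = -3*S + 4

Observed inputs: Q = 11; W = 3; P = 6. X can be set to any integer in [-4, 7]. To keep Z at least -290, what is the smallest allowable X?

Substituting into the C equation gives C = -X + 19.
Substituting into the S equation gives S = -4*X + 114.
Substituting into the Z equation gives Z = 12*X - 338.
Require 12*X - 338 ≥ -290, so X ≥ 4.
The smallest integer in [-4, 7] satisfying this is 4.

X = 4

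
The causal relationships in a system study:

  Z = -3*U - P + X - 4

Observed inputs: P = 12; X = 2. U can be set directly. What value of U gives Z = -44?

U = 10

Substituting into the Z equation gives Z = -3*U - 14.
Solve -3*U - 14 = -44: U = (-44 + 14) / -3 = 10.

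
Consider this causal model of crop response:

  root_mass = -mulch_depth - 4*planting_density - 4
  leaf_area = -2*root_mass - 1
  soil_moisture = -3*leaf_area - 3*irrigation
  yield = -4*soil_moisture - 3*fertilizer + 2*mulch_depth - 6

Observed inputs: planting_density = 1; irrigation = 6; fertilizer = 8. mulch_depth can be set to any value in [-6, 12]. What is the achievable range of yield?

66 to 534

Substituting into the root_mass equation gives root_mass = -mulch_depth - 8.
leaf_area becomes 2*mulch_depth + 15.
soil_moisture becomes -6*mulch_depth - 63.
Substituting into the yield equation gives yield = 26*mulch_depth + 222.
Linear in mulch_depth, so extremes are at the endpoints: mulch_depth = -6 gives yield = 66; mulch_depth = 12 gives yield = 534.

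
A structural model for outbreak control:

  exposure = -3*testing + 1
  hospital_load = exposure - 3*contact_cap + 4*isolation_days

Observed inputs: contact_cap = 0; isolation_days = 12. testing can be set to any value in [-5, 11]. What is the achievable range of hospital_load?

Substituting into the hospital_load equation gives hospital_load = -3*testing + 49.
Linear in testing, so extremes are at the endpoints: testing = -5 gives hospital_load = 64; testing = 11 gives hospital_load = 16.

16 to 64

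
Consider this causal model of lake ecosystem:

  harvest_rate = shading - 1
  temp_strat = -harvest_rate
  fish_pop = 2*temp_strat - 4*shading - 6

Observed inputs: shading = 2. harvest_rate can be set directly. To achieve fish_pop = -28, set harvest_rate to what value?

harvest_rate = 7

Intervening on harvest_rate fixes its value directly, overriding its dependence on shading.
Substituting into the fish_pop equation gives fish_pop = -2*harvest_rate - 14.
Solve -2*harvest_rate - 14 = -28: harvest_rate = (-28 + 14) / -2 = 7.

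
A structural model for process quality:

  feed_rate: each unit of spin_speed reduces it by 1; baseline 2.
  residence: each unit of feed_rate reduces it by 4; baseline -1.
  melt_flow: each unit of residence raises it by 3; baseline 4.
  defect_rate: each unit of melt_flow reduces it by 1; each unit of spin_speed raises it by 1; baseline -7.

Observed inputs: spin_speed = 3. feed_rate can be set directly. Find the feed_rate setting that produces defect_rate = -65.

Intervening on feed_rate fixes its value directly, overriding its dependence on spin_speed.
Substituting into the melt_flow equation gives melt_flow = -12*feed_rate + 1.
Substituting into the defect_rate equation gives defect_rate = 12*feed_rate - 5.
Solve 12*feed_rate - 5 = -65: feed_rate = (-65 + 5) / 12 = -5.

feed_rate = -5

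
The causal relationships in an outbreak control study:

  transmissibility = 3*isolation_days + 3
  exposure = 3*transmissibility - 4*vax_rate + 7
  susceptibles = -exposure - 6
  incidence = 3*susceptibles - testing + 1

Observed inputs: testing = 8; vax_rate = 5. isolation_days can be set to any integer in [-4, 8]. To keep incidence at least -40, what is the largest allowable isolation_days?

Substituting into the exposure equation gives exposure = 9*isolation_days - 4.
Substituting into the susceptibles equation gives susceptibles = -9*isolation_days - 2.
incidence becomes -27*isolation_days - 13.
Require -27*isolation_days - 13 ≥ -40, so isolation_days ≤ 1.
The largest integer in [-4, 8] satisfying this is 1.

isolation_days = 1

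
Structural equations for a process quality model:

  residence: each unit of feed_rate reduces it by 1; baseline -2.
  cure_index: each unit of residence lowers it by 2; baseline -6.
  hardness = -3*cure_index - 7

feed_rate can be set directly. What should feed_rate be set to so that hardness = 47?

Substituting into the cure_index equation gives cure_index = 2*feed_rate - 2.
So hardness = -6*feed_rate - 1.
Solve -6*feed_rate - 1 = 47: feed_rate = (47 + 1) / -6 = -8.

feed_rate = -8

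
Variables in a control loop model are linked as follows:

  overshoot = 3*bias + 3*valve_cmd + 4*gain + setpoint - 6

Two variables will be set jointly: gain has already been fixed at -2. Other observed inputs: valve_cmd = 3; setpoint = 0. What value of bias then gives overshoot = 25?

With gain held at -2:
Substituting into the overshoot equation gives overshoot = 3*bias - 5.
Solve 3*bias - 5 = 25: bias = (25 + 5) / 3 = 10.

bias = 10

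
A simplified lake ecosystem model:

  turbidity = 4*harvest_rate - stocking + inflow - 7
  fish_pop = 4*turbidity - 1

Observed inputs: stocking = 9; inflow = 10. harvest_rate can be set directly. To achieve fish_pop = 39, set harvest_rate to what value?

harvest_rate = 4

Substituting into the turbidity equation gives turbidity = 4*harvest_rate - 6.
So fish_pop = 16*harvest_rate - 25.
Solve 16*harvest_rate - 25 = 39: harvest_rate = (39 + 25) / 16 = 4.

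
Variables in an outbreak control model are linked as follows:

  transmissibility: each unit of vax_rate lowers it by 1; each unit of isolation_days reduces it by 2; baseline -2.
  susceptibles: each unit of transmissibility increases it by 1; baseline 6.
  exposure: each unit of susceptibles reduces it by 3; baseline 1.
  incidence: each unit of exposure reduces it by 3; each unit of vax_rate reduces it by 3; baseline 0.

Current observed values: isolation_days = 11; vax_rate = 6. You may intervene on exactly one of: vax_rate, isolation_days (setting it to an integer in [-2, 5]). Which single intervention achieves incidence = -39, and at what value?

set isolation_days = 0

Intervening on vax_rate: incidence = -12*vax_rate - 165. Reaching -39 requires vax_rate = -21/2, not an integer.
Intervening on isolation_days: with other inputs at their observed values, incidence = -18*isolation_days - 39. Solving for -39 gives isolation_days = 0, within [-2, 5].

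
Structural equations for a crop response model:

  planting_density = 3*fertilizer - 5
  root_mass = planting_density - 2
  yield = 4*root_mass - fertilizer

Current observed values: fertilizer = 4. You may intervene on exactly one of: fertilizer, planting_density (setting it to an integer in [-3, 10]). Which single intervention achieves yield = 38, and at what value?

set fertilizer = 6

Intervening on fertilizer: with other inputs at their observed values, yield = 11*fertilizer - 28. Solving for 38 gives fertilizer = 6, within [-3, 10].
Intervening on planting_density: yield = 4*planting_density - 12. Reaching 38 requires planting_density = 25/2, not an integer.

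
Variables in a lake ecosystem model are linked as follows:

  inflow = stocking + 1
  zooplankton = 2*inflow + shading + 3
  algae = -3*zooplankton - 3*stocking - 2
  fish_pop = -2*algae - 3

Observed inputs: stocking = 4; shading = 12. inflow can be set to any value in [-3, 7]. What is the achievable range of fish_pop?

79 to 199

Intervening on inflow fixes its value directly, overriding its dependence on stocking.
Substituting into the zooplankton equation gives zooplankton = 2*inflow + 15.
So algae = -6*inflow - 59.
fish_pop becomes 12*inflow + 115.
Linear in inflow, so extremes are at the endpoints: inflow = -3 gives fish_pop = 79; inflow = 7 gives fish_pop = 199.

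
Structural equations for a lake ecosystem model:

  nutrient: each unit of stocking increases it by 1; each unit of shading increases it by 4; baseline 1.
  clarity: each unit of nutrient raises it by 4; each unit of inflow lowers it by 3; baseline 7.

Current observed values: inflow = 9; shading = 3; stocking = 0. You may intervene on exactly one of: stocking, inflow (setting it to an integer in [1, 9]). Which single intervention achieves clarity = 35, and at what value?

Intervening on stocking: clarity = 4*stocking + 32. Reaching 35 requires stocking = 3/4, not an integer.
Intervening on inflow: with other inputs at their observed values, clarity = -3*inflow + 59. Solving for 35 gives inflow = 8, within [1, 9].

set inflow = 8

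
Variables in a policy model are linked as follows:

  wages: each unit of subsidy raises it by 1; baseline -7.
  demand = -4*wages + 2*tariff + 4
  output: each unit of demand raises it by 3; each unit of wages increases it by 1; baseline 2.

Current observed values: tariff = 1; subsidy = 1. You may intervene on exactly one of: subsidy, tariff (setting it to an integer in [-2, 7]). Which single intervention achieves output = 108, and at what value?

set subsidy = -1

Intervening on subsidy: with other inputs at their observed values, output = -11*subsidy + 97. Solving for 108 gives subsidy = -1, within [-2, 7].
Intervening on tariff: output = 6*tariff + 80. Reaching 108 requires tariff = 14/3, not an integer.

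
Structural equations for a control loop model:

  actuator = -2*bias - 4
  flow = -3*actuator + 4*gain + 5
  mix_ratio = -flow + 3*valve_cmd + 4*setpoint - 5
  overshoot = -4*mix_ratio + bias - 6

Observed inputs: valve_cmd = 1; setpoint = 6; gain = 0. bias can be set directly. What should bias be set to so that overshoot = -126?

bias = -4

Substituting into the flow equation gives flow = 6*bias + 17.
Substituting into the mix_ratio equation gives mix_ratio = -6*bias + 5.
overshoot becomes 25*bias - 26.
Solve 25*bias - 26 = -126: bias = (-126 + 26) / 25 = -4.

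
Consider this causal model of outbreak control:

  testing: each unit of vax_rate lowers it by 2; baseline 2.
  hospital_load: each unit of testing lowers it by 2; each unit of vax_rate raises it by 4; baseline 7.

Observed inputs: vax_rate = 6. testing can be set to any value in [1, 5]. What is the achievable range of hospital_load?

Intervening on testing fixes its value directly, overriding its dependence on vax_rate.
Substituting into the hospital_load equation gives hospital_load = -2*testing + 31.
Linear in testing, so extremes are at the endpoints: testing = 1 gives hospital_load = 29; testing = 5 gives hospital_load = 21.

21 to 29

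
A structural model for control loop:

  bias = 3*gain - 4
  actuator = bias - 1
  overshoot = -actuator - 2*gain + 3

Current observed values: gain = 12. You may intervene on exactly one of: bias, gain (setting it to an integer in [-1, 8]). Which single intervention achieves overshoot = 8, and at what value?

Intervening on bias: overshoot = -bias - 20. Reaching 8 requires bias = -28, outside [-1, 8].
Intervening on gain: with other inputs at their observed values, overshoot = -5*gain + 8. Solving for 8 gives gain = 0, within [-1, 8].

set gain = 0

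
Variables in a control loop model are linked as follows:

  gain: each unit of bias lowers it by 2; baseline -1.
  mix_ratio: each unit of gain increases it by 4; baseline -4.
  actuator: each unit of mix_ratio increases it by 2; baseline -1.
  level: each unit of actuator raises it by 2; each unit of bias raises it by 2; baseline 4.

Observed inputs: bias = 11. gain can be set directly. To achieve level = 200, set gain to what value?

Intervening on gain fixes its value directly, overriding its dependence on bias.
Substituting into the actuator equation gives actuator = 8*gain - 9.
Substituting into the level equation gives level = 16*gain + 8.
Solve 16*gain + 8 = 200: gain = (200 - 8) / 16 = 12.

gain = 12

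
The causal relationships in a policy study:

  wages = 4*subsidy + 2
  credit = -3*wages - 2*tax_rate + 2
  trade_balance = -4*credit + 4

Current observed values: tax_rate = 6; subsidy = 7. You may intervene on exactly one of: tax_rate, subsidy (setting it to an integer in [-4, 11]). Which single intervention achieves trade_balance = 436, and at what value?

Intervening on tax_rate: with other inputs at their observed values, trade_balance = 8*tax_rate + 356. Solving for 436 gives tax_rate = 10, within [-4, 11].
Intervening on subsidy: trade_balance = 48*subsidy + 68. Reaching 436 requires subsidy = 23/3, not an integer.

set tax_rate = 10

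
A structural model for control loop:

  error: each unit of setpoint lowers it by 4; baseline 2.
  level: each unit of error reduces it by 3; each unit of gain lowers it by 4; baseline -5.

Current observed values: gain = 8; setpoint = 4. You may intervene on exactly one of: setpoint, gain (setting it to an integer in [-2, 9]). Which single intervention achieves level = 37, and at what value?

Intervening on setpoint: level = 12*setpoint - 43. Reaching 37 requires setpoint = 20/3, not an integer.
Intervening on gain: with other inputs at their observed values, level = -4*gain + 37. Solving for 37 gives gain = 0, within [-2, 9].

set gain = 0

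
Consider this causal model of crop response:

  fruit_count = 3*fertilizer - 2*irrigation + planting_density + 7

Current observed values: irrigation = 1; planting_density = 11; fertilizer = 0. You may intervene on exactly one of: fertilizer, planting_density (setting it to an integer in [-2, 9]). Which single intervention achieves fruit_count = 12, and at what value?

Intervening on fertilizer: fruit_count = 3*fertilizer + 16. Reaching 12 requires fertilizer = -4/3, not an integer.
Intervening on planting_density: with other inputs at their observed values, fruit_count = planting_density + 5. Solving for 12 gives planting_density = 7, within [-2, 9].

set planting_density = 7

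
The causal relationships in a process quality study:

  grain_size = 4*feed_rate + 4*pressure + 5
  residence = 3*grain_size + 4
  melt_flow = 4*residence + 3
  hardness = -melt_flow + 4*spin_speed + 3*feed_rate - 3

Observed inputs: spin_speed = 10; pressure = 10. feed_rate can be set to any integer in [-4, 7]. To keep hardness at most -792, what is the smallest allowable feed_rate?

Substituting into the grain_size equation gives grain_size = 4*feed_rate + 45.
This gives residence = 12*feed_rate + 139.
Substituting into the melt_flow equation gives melt_flow = 48*feed_rate + 559.
So hardness = -45*feed_rate - 522.
Require -45*feed_rate - 522 ≤ -792, so feed_rate ≥ 6.
The smallest integer in [-4, 7] satisfying this is 6.

feed_rate = 6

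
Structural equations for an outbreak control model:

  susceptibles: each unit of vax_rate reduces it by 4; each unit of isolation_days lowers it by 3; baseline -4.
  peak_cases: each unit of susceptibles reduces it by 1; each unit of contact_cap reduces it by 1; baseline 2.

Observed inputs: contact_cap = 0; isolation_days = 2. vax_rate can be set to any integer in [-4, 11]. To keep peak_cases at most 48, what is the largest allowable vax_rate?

vax_rate = 9

Substituting into the susceptibles equation gives susceptibles = -4*vax_rate - 10.
This gives peak_cases = 4*vax_rate + 12.
Require 4*vax_rate + 12 ≤ 48, so vax_rate ≤ 9.
The largest integer in [-4, 11] satisfying this is 9.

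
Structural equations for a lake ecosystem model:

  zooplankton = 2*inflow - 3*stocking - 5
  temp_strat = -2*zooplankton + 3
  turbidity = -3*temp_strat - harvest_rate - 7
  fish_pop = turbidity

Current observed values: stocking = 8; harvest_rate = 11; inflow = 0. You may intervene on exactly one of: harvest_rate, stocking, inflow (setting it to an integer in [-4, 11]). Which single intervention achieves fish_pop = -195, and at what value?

Intervening on harvest_rate: with other inputs at their observed values, fish_pop = -harvest_rate - 190. Solving for -195 gives harvest_rate = 5, within [-4, 11].
Intervening on stocking: fish_pop = -18*stocking - 57. Reaching -195 requires stocking = 23/3, not an integer.
Intervening on inflow: fish_pop = 12*inflow - 201. Reaching -195 requires inflow = 1/2, not an integer.

set harvest_rate = 5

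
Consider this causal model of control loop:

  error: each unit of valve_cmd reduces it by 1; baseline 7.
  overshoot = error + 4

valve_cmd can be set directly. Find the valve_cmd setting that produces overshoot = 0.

Substituting into the overshoot equation gives overshoot = -valve_cmd + 11.
Solve -valve_cmd + 11 = 0: valve_cmd = (0 - 11) / -1 = 11.

valve_cmd = 11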